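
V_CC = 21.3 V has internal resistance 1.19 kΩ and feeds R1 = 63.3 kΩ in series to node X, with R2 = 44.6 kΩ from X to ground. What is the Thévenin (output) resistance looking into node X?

R1' = 1.19 + 63.3 = 64.49 kΩ (source resistance + R1).
With V_CC suppressed (replaced by a short), R_th = R1' ‖ R2 = (64.49 × 44.6)/(64.49 + 44.6) = 26.37 kΩ.

R_th ≈ 26.4 kΩ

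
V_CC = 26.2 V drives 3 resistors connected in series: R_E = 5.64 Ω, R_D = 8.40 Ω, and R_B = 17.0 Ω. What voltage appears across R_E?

Total series resistance ΣR = 5.64 + 8.40 + 17.0 = 31.04 Ω.
By the voltage-divider rule, V = 26.2 × 5.640/31.04 = 4.761 V.

V ≈ 4.76 V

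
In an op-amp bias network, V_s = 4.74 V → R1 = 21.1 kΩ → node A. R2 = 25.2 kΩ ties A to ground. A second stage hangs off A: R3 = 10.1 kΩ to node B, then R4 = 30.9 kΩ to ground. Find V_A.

The second stage (R3 + R4 = 41.00 kΩ) loads node A in parallel with R2.
R2 ‖ (R3+R4) = 15.61 kΩ.
So V_A = 4.74 × 0.4252 = 2.015 V.

V_A ≈ 2.02 V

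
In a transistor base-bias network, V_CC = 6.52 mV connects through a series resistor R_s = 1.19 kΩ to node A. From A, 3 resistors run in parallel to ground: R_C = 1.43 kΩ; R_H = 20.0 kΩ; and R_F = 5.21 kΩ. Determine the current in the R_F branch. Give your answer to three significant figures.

Combine the parallel branches: R_p = (1/1.43 + 1/20.0 + 1/5.21)⁻¹ = 1.062 kΩ.
V_A by voltage divider: V_A = 6.52 × 1.062/(1.19 + 1.062) = 3.075 mV.
Branch current I = V_A/R_F = 3.075/5.21 = 0.5903 µA.

I ≈ 0.590 µA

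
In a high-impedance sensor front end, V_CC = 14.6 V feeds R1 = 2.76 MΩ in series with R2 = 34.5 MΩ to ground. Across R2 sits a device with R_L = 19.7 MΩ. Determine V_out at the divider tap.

The load sits in parallel with R2, giving an effective lower resistance R2' = R2·R_L/(R2+R_L) = 12.54 MΩ.
Voltage divider with the loaded lower leg: V_out = 14.6 × 12.54/(2.76 + 12.54) = 14.6 × 0.8196 = 11.97 V.

V_out ≈ 12.0 V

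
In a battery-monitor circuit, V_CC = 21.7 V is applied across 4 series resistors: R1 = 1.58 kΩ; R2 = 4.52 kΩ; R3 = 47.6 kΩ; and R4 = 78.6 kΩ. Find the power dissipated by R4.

Series current I = V_CC/ΣR = 21.7/132.3 = 0.1640 mA.
P(R4) = I²·R4 = (0.1640)² × 78.6 = 2.115 mW.

P ≈ 2.11 mW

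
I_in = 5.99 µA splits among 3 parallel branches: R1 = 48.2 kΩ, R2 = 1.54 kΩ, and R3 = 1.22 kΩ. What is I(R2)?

ΣG = 1/48.2 + 1/1.54 + 1/1.22 = 1.490.
By the current-divider rule, I = I_in · G_k/ΣG = 5.99 × 0.4359 = 2.611 µA.

I ≈ 2.61 µA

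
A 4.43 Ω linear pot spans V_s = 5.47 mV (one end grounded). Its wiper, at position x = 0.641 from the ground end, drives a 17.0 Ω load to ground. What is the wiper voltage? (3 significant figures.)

The pot divides into 1.590 Ω above the wiper and 2.840 Ω below.
Lower segment in parallel with the load: 2.840 ‖ 17.0 = 2.433 Ω.
Loaded-divider output: V_out = 5.47 × 0.6047 = 3.308 mV.

V_out ≈ 3.31 mV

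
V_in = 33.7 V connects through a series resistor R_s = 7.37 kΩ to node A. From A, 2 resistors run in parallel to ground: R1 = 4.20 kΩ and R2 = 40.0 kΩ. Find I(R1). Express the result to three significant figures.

Parallel bank: R_p = 1/(1/4.20 + 1/40.0) = 3.801 kΩ.
Node voltage V_A = V_in · R_p/(R_s + R_p) = 33.7 × 0.3403 = 11.47 V.
I(R1) = V_A / R1 = 11.47/4.20 = 2.730 mA.

I ≈ 2.73 mA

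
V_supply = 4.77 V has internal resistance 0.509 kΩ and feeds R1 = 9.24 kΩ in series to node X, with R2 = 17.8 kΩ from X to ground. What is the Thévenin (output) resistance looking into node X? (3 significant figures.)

R1' = 0.509 + 9.24 = 9.749 kΩ (source resistance + R1).
With V_supply suppressed (replaced by a short), R_th = R1' ‖ R2 = (9.749 × 17.8)/(9.749 + 17.8) = 6.299 kΩ.

R_th ≈ 6.30 kΩ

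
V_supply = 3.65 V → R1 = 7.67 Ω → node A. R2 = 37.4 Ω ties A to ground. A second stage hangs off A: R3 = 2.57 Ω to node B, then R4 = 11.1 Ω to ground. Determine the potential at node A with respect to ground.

The second stage (R3 + R4 = 13.67 Ω) loads node A in parallel with R2.
R2 ‖ (R3+R4) = 10.01 Ω.
So V_A = 3.65 × 0.5662 = 2.067 V.

V_A ≈ 2.07 V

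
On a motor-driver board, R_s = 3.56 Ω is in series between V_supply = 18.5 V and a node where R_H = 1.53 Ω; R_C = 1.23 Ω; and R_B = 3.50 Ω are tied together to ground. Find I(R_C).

Combine the parallel branches: R_p = (1/1.53 + 1/1.23 + 1/3.50)⁻¹ = 0.5707 Ω.
Node voltage V_A = V_supply · R_p/(R_s + R_p) = 18.5 × 0.1382 = 2.556 V.
I(R_C) = V_A / R_C = 2.556/1.23 = 2.078 A.

I ≈ 2.08 A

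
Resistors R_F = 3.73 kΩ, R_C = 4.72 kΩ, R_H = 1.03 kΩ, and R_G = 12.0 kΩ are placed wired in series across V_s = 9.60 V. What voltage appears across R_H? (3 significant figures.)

ΣR = 3.73 + 4.72 + 1.03 + 12.0 = 21.48 kΩ.
By the voltage-divider rule, V = 9.60 × 1.030/21.48 = 0.4603 V.

V ≈ 0.460 V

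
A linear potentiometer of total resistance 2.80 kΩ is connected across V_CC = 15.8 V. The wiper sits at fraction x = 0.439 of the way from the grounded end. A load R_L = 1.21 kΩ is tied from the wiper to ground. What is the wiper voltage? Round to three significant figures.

Lower segment x·R_p = 1.229 kΩ; upper segment (1−x)·R_p = 1.571 kΩ.
R_L loads the lower segment: effective lower R = 0.6098 kΩ.
V_out = 15.8 × 0.6098/(1.571 + 0.6098) = 4.418 V.
(Unloaded: V_out = x·V_CC = 6.94 V.)

V_out ≈ 4.42 V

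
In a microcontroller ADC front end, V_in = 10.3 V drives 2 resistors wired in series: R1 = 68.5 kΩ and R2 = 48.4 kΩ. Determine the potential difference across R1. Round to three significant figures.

Total series resistance ΣR = 68.5 + 48.4 = 116.9 kΩ.
By the voltage-divider rule, V = 10.3 × 68.50/116.9 = 6.036 V.

V ≈ 6.04 V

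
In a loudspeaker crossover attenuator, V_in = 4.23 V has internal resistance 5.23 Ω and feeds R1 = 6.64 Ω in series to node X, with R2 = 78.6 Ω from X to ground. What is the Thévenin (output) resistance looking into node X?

R_th ≈ 10.3 Ω

R1' = 5.23 + 6.64 = 11.87 Ω (source resistance + R1).
Looking into X with the source shorted: R_th = R1'·R2/(R1'+R2) = 11.87 × 78.6/90.47 = 10.31 Ω.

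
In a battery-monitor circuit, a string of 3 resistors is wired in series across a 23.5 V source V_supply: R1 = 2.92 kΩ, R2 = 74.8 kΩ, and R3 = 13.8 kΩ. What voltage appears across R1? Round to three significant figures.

Total series resistance ΣR = 2.92 + 74.8 + 13.8 = 91.52 kΩ.
V = V_supply · R/ΣR = 23.5 × 0.03191 = 0.7498 V.

V ≈ 0.750 V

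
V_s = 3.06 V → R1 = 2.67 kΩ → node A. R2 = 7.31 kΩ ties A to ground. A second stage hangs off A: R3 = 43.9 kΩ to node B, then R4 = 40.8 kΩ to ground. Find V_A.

V_A ≈ 2.19 V

Node A sees R2 in parallel with the series input of stage 2, R3 + R4 = 84.70 kΩ.
Effective lower resistance at A: R2 ‖ 84.70 = 6.729 kΩ.
So V_A = 3.06 × 0.7159 = 2.191 V.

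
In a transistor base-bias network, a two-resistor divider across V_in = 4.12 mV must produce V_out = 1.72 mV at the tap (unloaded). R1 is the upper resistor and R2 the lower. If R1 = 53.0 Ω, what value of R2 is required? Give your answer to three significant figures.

R2 ≈ 38.0 Ω

Required fraction k = V_out/V_in = 0.4175.
Rearranging, R2 = R1·k/(1−k) = 53.0 × 0.7167 = 37.98 Ω.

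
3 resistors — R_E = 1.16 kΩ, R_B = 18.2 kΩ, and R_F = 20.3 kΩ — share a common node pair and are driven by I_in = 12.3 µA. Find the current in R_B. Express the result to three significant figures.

I ≈ 0.699 µA

Conductances: ΣG = 1/1.16 + 1/18.2 + 1/20.3 = 0.9663 (1/kΩ).
R_B takes the fraction G_k/ΣG = 0.05495/0.9663 = 0.05686, so I = 12.3 × 0.05686 = 0.6994 µA.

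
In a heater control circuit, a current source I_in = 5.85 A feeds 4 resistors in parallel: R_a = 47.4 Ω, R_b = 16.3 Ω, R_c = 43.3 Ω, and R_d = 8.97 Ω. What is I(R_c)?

I ≈ 0.623 A

Total conductance ΣG = 1/47.4 + 1/16.3 + 1/43.3 + 1/8.97 = 0.2170 (units of 1/Ω).
Current divider: I(R_c) = I_in · G_k/ΣG = 5.85 × (0.02309/0.2170) = 5.85 × 0.1064 = 0.6225 A.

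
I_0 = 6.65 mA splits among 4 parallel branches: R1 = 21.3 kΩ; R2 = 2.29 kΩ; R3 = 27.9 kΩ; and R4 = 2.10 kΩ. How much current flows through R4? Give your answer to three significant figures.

I ≈ 3.18 mA

ΣG = 1/21.3 + 1/2.29 + 1/27.9 + 1/2.10 = 0.9957.
R4 takes the fraction G_k/ΣG = 0.4762/0.9957 = 0.4783, so I = 6.65 × 0.4783 = 3.180 mA.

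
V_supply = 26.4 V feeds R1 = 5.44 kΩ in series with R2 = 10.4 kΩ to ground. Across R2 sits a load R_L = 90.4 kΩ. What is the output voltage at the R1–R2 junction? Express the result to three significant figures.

The load sits in parallel with R2, giving an effective lower resistance R2' = R2·R_L/(R2+R_L) = 9.327 kΩ.
Now apply the divider: V_out = 26.4 × 0.6316 = 16.67 V.
(Unloaded it would be 17.3 V; the load pulls it down.)

V_out ≈ 16.7 V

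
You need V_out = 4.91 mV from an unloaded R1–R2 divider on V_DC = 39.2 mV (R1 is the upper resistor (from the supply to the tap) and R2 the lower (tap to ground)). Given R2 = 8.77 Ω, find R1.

The divider ratio is R2/(R1+R2) = 4.91/39.2 = 0.1253.
Rearranging, R1 = R2·(1−k)/k = 8.77 × 6.984 = 61.25 Ω.

R1 ≈ 61.2 Ω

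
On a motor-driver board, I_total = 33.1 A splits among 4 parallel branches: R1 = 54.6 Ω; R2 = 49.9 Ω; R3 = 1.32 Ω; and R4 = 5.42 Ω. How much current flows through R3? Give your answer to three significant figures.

I ≈ 25.6 A

Total conductance ΣG = 1/54.6 + 1/49.9 + 1/1.32 + 1/5.42 = 0.9804 (units of 1/Ω).
Current divider: I(R3) = I_total · G_k/ΣG = 33.1 × (0.7576/0.9804) = 33.1 × 0.7727 = 25.58 A.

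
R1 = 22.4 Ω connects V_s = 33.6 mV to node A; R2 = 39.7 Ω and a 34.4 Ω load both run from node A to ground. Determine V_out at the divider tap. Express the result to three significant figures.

R2 ‖ R_L = (39.7 × 34.4)/(39.7 + 34.4) = 18.43 Ω.
Then V_out = V_s · R2'/(R1 + R2') = 33.6 × 18.43/40.83 = 15.17 mV.

V_out ≈ 15.2 mV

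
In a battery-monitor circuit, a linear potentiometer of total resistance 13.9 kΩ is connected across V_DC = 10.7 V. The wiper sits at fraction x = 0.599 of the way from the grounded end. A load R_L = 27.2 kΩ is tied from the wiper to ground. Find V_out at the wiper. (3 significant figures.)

V_out ≈ 5.71 V

The pot divides into 5.574 kΩ above the wiper and 8.326 kΩ below.
Lower segment in parallel with the load: 8.326 ‖ 27.2 = 6.375 kΩ.
V_out = 10.7 × 6.375/(5.574 + 6.375) = 5.709 V.
(Unloaded: V_out = x·V_DC = 6.41 V.)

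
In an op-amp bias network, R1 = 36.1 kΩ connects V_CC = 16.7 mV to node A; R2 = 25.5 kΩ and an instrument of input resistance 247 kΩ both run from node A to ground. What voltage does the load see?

First combine the lower leg with the load: R2 ‖ R_L = 23.11 kΩ.
Voltage divider with the loaded lower leg: V_out = 16.7 × 23.11/(36.1 + 23.11) = 16.7 × 0.3903 = 6.519 mV.

V_out ≈ 6.52 mV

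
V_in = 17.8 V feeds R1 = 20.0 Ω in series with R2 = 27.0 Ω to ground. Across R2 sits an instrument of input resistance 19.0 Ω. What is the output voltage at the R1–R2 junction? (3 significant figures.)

V_out ≈ 6.37 V

The load sits in parallel with R2, giving an effective lower resistance R2' = R2·R_L/(R2+R_L) = 11.15 Ω.
Then V_out = V_in · R2'/(R1 + R2') = 17.8 × 11.15/31.15 = 6.372 V.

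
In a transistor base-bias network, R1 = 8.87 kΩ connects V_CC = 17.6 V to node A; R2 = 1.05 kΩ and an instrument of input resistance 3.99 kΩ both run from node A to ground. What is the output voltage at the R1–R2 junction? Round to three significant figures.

V_out ≈ 1.51 V

First combine the lower leg with the load: R2 ‖ R_L = 0.8313 kΩ.
Then V_out = V_CC · R2'/(R1 + R2') = 17.6 × 0.8313/9.701 = 1.508 V.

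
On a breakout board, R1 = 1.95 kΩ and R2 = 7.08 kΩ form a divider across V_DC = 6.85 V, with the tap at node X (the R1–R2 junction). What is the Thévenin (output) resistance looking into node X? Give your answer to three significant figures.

R_th ≈ 1.53 kΩ

Looking into X with the source shorted: R_th = R1·R2/(R1+R2) = 1.950 × 7.08/9.030 = 1.529 kΩ.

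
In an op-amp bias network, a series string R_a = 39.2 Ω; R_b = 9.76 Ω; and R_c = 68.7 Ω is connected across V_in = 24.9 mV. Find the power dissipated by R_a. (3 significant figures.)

ΣR = 117.7 Ω → I = 24.9/117.7 = 0.2116 mA.
V(R_a) = I·R = 8.296 mV; P = V·I = 8.296 × 0.2116 = 1.756 µW.

P ≈ 1.76 µW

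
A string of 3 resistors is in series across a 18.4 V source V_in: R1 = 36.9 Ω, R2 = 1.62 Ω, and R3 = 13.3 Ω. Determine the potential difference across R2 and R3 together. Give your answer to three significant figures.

Series total: ΣR = 36.9 + 1.62 + 13.3 = 51.82 Ω.
R_{R2..R3} = 1.62 + 13.3 = 14.92 Ω.
By the voltage-divider rule, V = 18.4 × 14.92/51.82 = 5.298 V.

V ≈ 5.30 V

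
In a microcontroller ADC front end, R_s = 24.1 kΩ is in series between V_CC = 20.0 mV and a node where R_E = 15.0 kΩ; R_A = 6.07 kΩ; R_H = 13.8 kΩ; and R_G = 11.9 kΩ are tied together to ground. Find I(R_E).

Equivalent of the parallel group: R_p = 2.578 kΩ.
Node voltage V_A = V_CC · R_p/(R_s + R_p) = 20.0 × 0.09663 = 1.933 mV.
I(R_E) = V_A / R_E = 1.933/15.0 = 0.1288 µA.

I ≈ 0.129 µA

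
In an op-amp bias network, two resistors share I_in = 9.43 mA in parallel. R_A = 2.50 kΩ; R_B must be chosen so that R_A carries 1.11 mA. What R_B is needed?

R_B ≈ 0.334 kΩ

The fraction through R_A equals R_B/(R_A+R_B).
1.11/9.43 = R_B/(R_A + R_B) → R_B = R_A · (0.1177)/(1 − 0.1177) = 2.50 × 0.1334 = 0.3335 kΩ.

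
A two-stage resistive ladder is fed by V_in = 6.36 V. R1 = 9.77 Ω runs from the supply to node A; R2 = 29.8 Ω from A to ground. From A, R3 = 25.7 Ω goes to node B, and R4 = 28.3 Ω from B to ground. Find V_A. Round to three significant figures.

Looking into the second stage from A: R3 + R4 = 54.00 Ω appears in parallel with R2.
Effective lower resistance at A: R2 ‖ 54.00 = 19.20 Ω.
First divider: V_A = V_in · 19.20/(9.77 + 19.20) = 4.215 V.

V_A ≈ 4.22 V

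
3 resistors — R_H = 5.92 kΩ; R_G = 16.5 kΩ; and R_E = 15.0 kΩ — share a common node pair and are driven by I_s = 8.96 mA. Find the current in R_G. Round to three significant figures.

Total conductance ΣG = 1/5.92 + 1/16.5 + 1/15.0 = 0.2962 (units of 1/kΩ).
By the current-divider rule, I = I_s · G_k/ΣG = 8.96 × 0.2046 = 1.833 mA.

I ≈ 1.83 mA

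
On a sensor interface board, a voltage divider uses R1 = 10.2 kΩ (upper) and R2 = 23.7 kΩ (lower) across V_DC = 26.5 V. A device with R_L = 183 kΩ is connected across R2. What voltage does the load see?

V_out ≈ 17.8 V

R2 ‖ R_L = (23.7 × 183)/(23.7 + 183) = 20.98 kΩ.
Voltage divider with the loaded lower leg: V_out = 26.5 × 20.98/(10.2 + 20.98) = 26.5 × 0.6729 = 17.83 V.
(Unloaded it would be 18.5 V; the load pulls it down.)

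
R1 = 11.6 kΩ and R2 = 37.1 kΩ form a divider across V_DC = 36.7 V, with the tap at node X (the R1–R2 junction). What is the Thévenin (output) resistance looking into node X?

R_th ≈ 8.84 kΩ

Looking into X with the source shorted: R_th = R1·R2/(R1+R2) = 11.60 × 37.1/48.70 = 8.837 kΩ.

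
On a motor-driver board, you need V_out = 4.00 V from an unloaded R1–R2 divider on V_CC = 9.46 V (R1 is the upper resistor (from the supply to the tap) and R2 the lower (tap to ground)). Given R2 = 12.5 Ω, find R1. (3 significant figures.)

R1 ≈ 17.1 Ω

The divider ratio is R2/(R1+R2) = 4.00/9.46 = 0.4228.
Rearranging, R1 = R2·(1−k)/k = 12.5 × 1.365 = 17.06 Ω.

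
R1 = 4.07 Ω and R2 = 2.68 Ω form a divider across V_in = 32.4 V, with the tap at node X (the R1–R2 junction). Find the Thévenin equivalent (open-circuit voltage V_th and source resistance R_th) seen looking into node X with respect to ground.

V_th ≈ 12.9 V, R_th ≈ 1.62 Ω

Open-circuit (no load on X): V_th = V_in · R2/(R1 + R2) = 32.4 × 2.68/(4.070 + 2.68) = 12.86 V.
Zeroing V_in shorts the top of R1 to ground, so R_th = R1 ‖ R2 = 1.616 Ω.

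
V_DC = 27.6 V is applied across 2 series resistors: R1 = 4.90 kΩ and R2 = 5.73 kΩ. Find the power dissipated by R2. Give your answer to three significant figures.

P ≈ 38.6 mW

ΣR = 10.63 kΩ → I = 27.6/10.63 = 2.596 mA.
P = I²R = 6.741 × 5.73 = 38.63 mW.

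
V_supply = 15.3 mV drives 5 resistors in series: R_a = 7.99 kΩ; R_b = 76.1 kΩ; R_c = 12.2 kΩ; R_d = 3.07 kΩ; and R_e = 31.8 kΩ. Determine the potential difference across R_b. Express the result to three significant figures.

Series total: ΣR = 7.99 + 76.1 + 12.2 + 3.07 + 31.8 = 131.2 kΩ.
Voltage divider: V = V_supply · (76.10 / 131.2) = 15.3 × 0.5802 = 8.877 mV.

V ≈ 8.88 mV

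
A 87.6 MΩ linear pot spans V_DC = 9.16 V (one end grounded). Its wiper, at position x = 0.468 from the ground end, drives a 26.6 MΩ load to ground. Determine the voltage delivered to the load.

V_out ≈ 2.36 V

The pot divides into 46.60 MΩ above the wiper and 41.00 MΩ below.
(x·R_p) ‖ R_L = 16.13 MΩ.
Then V_out = V_DC · 16.13/(46.60 + 16.13) = 2.356 V.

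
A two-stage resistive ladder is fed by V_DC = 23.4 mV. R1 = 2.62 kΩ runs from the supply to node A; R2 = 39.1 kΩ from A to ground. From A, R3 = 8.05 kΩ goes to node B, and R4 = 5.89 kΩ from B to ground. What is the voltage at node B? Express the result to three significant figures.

V_B ≈ 7.88 mV

The second stage (R3 + R4 = 13.94 kΩ) loads node A in parallel with R2.
R2 ‖ (R3+R4) = 10.28 kΩ.
First divider: V_A = V_DC · 10.28/(2.62 + 10.28) = 18.65 mV.
Then the unloaded second divider: V_B = V_A × R4/(R3+R4) = 18.65 × 0.4225 = 7.878 mV.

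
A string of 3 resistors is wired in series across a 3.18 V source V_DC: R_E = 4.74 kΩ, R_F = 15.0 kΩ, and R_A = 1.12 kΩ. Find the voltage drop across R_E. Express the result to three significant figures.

Total series resistance ΣR = 4.74 + 15.0 + 1.12 = 20.86 kΩ.
Voltage divider: V = V_DC · (4.740 / 20.86) = 3.18 × 0.2272 = 0.7226 V.

V ≈ 0.723 V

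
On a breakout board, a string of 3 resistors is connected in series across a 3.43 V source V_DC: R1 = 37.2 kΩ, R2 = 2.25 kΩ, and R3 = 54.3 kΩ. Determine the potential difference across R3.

ΣR = 37.2 + 2.25 + 54.3 = 93.75 kΩ.
V = V_DC · R/ΣR = 3.43 × 0.5792 = 1.987 V.

V ≈ 1.99 V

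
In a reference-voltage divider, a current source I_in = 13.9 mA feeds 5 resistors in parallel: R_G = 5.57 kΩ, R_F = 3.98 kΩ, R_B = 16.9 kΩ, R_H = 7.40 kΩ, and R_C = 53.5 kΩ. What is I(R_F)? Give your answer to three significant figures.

I ≈ 5.42 mA

Total conductance ΣG = 1/5.57 + 1/3.98 + 1/16.9 + 1/7.40 + 1/53.5 = 0.6438 (units of 1/kΩ).
By the current-divider rule, I = I_in · G_k/ΣG = 13.9 × 0.3903 = 5.425 mA.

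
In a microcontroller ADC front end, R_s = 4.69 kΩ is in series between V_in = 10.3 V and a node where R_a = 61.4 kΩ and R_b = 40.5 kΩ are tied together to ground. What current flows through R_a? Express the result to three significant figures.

I ≈ 0.141 mA

Parallel bank: R_p = 1/(1/61.4 + 1/40.5) = 24.40 kΩ.
V_A = 10.3 × 24.40/29.09 = 8.640 V.
Branch current I = V_A/R_a = 8.640/61.4 = 0.1407 mA.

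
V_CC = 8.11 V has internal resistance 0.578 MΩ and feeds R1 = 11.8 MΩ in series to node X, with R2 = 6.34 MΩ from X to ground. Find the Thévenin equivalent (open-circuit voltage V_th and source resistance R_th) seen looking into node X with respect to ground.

R1' = 0.578 + 11.8 = 12.38 MΩ (source resistance + R1).
V_th is the unloaded tap voltage: V_CC · R2/(R1'+R2) = 8.11 × 0.3387 = 2.747 V.
Zeroing V_CC shorts the top of R1' to ground, so R_th = R1' ‖ R2 = 4.193 MΩ.

V_th ≈ 2.75 V, R_th ≈ 4.19 MΩ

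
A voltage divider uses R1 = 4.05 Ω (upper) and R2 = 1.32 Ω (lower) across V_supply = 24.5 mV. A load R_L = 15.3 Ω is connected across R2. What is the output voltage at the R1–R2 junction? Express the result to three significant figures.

First combine the lower leg with the load: R2 ‖ R_L = 1.215 Ω.
Voltage divider with the loaded lower leg: V_out = 24.5 × 1.215/(4.05 + 1.215) = 24.5 × 0.2308 = 5.654 mV.

V_out ≈ 5.65 mV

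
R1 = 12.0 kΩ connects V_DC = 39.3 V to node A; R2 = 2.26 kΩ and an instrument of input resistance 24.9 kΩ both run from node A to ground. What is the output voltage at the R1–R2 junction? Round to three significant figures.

V_out ≈ 5.79 V

R2 ‖ R_L = (2.26 × 24.9)/(2.26 + 24.9) = 2.072 kΩ.
Then V_out = V_DC · R2'/(R1 + R2') = 39.3 × 2.072/14.07 = 5.787 V.
(Unloaded it would be 6.23 V; the load pulls it down.)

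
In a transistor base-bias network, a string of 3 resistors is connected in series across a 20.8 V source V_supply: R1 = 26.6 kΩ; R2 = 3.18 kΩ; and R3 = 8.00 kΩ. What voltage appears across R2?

V ≈ 1.75 V

Series total: ΣR = 26.6 + 3.18 + 8.00 = 37.78 kΩ.
By the voltage-divider rule, V = 20.8 × 3.180/37.78 = 1.751 V.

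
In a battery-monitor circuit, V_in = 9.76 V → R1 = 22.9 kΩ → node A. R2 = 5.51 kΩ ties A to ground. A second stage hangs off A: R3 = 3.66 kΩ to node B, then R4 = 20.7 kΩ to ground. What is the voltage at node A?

Looking into the second stage from A: R3 + R4 = 24.36 kΩ appears in parallel with R2.
R2 ‖ (R3+R4) = 4.494 kΩ.
First divider: V_A = V_in · 4.494/(22.9 + 4.494) = 1.601 V.

V_A ≈ 1.60 V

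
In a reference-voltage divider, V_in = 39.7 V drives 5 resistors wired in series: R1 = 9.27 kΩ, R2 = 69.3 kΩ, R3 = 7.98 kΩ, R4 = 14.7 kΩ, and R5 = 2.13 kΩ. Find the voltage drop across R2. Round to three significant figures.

V ≈ 26.6 V

ΣR = 9.27 + 69.3 + 7.98 + 14.7 + 2.13 = 103.4 kΩ.
V = V_in · R/ΣR = 39.7 × 0.6703 = 26.61 V.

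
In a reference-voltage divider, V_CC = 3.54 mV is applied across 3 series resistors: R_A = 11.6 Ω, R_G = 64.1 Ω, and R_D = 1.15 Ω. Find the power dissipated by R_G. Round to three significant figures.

P ≈ 0.136 µW

The common current is I = 3.54/76.85 = 0.04606 mA.
P(R_G) = I²·R_G = (0.04606)² × 64.1 = 0.1360 µW.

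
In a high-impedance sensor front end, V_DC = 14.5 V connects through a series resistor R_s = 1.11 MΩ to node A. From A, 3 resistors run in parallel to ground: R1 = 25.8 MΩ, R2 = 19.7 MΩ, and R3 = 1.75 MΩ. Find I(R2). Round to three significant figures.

I ≈ 0.425 µA

Equivalent of the parallel group: R_p = 1.513 MΩ.
Node voltage V_A = V_DC · R_p/(R_s + R_p) = 14.5 × 0.5768 = 8.364 V.
I(R2) = V_A / R2 = 8.364/19.7 = 0.4246 µA.
(Equivalently: I_total = 5.528 µA, then current-divider fraction G_k/ΣG = 0.07680.)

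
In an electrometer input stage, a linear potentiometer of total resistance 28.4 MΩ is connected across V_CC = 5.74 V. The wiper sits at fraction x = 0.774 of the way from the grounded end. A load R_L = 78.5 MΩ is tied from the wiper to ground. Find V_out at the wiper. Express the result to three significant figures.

Split the track: R_lower = x·R_p = 21.98 MΩ, R_upper = (1−x)·R_p = 6.418 MΩ.
R_L loads the lower segment: effective lower R = 17.17 MΩ.
Then V_out = V_CC · 17.17/(6.418 + 17.17) = 4.178 V.
(Unloaded: V_out = x·V_CC = 4.44 V.)

V_out ≈ 4.18 V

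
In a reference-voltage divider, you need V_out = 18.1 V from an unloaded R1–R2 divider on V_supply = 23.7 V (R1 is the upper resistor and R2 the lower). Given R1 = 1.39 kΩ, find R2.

R2 ≈ 4.49 kΩ

V_out/V_supply = R2/(R1+R2) = 0.7637.
So R2 = R1 · V_out/(V_supply − V_out) = 1.39 × 18.1/(23.7 − 18.1) = 1.39 × 3.232 = 4.493 kΩ.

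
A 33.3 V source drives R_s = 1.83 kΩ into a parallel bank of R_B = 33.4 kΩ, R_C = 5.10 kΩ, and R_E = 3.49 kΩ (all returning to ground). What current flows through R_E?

I ≈ 4.92 mA

Equivalent of the parallel group: R_p = 1.951 kΩ.
V_A = 33.3 × 1.951/3.781 = 17.18 V.
I(R_E) = V_A / R_E = 17.18/3.49 = 4.923 mA.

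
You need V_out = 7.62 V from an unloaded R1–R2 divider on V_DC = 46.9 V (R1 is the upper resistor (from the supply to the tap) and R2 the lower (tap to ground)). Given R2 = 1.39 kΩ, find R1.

R1 ≈ 7.17 kΩ

Required fraction k = V_out/V_DC = 0.1625.
So R1 = R2 · (V_DC/V_out − 1) = 1.39 × (46.9/7.62 − 1) = 1.39 × 5.155 = 7.165 kΩ.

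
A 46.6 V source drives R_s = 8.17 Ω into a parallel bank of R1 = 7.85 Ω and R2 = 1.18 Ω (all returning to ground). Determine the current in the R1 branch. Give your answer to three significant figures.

I ≈ 0.662 A

Equivalent of the parallel group: R_p = 1.026 Ω.
Node voltage V_A = V_DC · R_p/(R_s + R_p) = 46.6 × 0.1116 = 5.198 V.
I(R1) = V_A / R1 = 5.198/7.85 = 0.6622 A.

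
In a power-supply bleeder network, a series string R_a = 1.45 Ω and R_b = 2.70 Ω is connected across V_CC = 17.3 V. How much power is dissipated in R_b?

The common current is I = 17.3/4.150 = 4.169 A.
P = I²R = 17.38 × 2.70 = 46.92 W.

P ≈ 46.9 W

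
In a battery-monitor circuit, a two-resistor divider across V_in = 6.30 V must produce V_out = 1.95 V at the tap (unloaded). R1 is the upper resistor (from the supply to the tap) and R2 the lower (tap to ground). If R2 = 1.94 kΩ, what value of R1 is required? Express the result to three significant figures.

The divider ratio is R2/(R1+R2) = 1.95/6.30 = 0.3095.
Rearranging, R1 = R2·(1−k)/k = 1.94 × 2.231 = 4.328 kΩ.

R1 ≈ 4.33 kΩ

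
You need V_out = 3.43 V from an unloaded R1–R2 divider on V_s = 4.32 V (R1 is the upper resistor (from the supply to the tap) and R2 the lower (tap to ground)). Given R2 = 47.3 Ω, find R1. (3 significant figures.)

Required fraction k = V_out/V_s = 0.7940.
R1 = R2·(1/k − 1) = 47.3 × 0.2595 = 12.27 Ω.

R1 ≈ 12.3 Ω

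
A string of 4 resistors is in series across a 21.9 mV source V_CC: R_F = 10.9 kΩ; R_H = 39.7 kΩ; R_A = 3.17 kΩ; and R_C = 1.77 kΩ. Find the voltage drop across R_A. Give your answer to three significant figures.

Total series resistance ΣR = 10.9 + 39.7 + 3.17 + 1.77 = 55.54 kΩ.
By the voltage-divider rule, V = 21.9 × 3.170/55.54 = 1.250 mV.

V ≈ 1.25 mV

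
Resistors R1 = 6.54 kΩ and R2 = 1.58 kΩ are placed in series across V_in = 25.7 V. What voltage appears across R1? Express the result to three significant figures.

ΣR = 6.54 + 1.58 = 8.120 kΩ.
Voltage divider: V = V_in · (6.540 / 8.120) = 25.7 × 0.8054 = 20.70 V.

V ≈ 20.7 V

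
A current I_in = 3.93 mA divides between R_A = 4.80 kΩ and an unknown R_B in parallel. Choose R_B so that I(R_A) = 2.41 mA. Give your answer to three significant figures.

R_B ≈ 7.61 kΩ

The fraction through R_A equals R_B/(R_A+R_B).
2.41/3.93 = R_B/(R_A + R_B) → R_B = R_A · (0.6132)/(1 − 0.6132) = 4.80 × 1.586 = 7.611 kΩ.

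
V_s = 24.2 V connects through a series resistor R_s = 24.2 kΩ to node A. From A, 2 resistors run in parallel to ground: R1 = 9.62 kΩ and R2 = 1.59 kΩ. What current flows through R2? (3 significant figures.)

I ≈ 0.812 mA

Combine the parallel branches: R_p = (1/9.62 + 1/1.59)⁻¹ = 1.364 kΩ.
Node voltage V_A = V_s · R_p/(R_s + R_p) = 24.2 × 0.05337 = 1.292 V.
I(R2) = V_A / R2 = 1.292/1.59 = 0.8124 mA.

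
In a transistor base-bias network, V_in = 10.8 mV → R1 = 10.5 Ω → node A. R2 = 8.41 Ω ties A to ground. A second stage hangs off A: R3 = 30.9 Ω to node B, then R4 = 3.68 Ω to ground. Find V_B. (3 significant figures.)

V_B ≈ 0.450 mV

The second stage (R3 + R4 = 34.58 Ω) loads node A in parallel with R2.
Effective lower resistance at A: R2 ‖ 34.58 = 6.765 Ω.
V_A = 10.8 × 6.765/(10.5 + 6.765) = 4.232 mV.
Then the unloaded second divider: V_B = V_A × R4/(R3+R4) = 4.232 × 0.1064 = 0.4503 mV.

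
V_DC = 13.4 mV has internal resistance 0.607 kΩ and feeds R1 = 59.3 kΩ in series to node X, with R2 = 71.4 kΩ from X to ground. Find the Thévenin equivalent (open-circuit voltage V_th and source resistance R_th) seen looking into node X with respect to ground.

R1' = 0.607 + 59.3 = 59.91 kΩ (source resistance + R1).
Open-circuit (no load on X): V_th = V_DC · R2/(R1' + R2) = 13.4 × 71.4/(59.91 + 71.4) = 7.286 mV.
With V_DC suppressed (replaced by a short), R_th = R1' ‖ R2 = (59.91 × 71.4)/(59.91 + 71.4) = 32.58 kΩ.

V_th ≈ 7.29 mV, R_th ≈ 32.6 kΩ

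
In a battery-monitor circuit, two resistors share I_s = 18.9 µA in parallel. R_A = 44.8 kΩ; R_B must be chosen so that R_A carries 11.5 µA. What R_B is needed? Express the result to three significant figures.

R_B ≈ 69.6 kΩ

Two-branch current divider: I_A = I_s · R_B/(R_A + R_B).
With f = 0.6085, R_B = R_A · f/(1−f) = 44.8 × 1.554 = 69.62 kΩ.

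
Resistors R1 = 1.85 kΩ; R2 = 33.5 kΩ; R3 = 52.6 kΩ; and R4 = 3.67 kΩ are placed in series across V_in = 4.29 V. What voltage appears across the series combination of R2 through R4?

V ≈ 4.20 V

ΣR = 1.85 + 33.5 + 52.6 + 3.67 = 91.62 kΩ.
R_{R2..R4} = 33.5 + 52.6 + 3.67 = 89.77 kΩ.
Voltage divider: V = V_in · (89.77 / 91.62) = 4.29 × 0.9798 = 4.203 V.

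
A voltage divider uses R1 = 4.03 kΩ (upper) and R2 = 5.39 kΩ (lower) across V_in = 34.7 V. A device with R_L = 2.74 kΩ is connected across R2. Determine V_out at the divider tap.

The load sits in parallel with R2, giving an effective lower resistance R2' = R2·R_L/(R2+R_L) = 1.817 kΩ.
Now apply the divider: V_out = 34.7 × 0.3107 = 10.78 V.

V_out ≈ 10.8 V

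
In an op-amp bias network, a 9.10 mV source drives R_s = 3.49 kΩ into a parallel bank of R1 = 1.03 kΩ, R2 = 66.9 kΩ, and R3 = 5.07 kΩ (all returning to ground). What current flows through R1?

Equivalent of the parallel group: R_p = 0.8453 kΩ.
V_A by voltage divider: V_A = 9.10 × 0.8453/(3.49 + 0.8453) = 1.774 mV.
I(R1) = V_A / R1 = 1.774/1.03 = 1.723 µA.
(Check via current divider: I_total = 2.099 µA; share G_k/ΣG = 0.8206 → same result.)

I ≈ 1.72 µA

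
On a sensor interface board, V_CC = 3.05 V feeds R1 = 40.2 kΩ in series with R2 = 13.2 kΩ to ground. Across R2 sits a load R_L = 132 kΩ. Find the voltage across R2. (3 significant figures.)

R2 ‖ R_L = (13.2 × 132)/(13.2 + 132) = 12.00 kΩ.
Now apply the divider: V_out = 3.05 × 0.2299 = 0.7011 V.
(Unloaded it would be 0.754 V; the load pulls it down.)

V_out ≈ 0.701 V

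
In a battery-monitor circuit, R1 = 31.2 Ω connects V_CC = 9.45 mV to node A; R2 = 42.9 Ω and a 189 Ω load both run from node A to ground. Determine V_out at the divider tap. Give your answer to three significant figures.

First combine the lower leg with the load: R2 ‖ R_L = 34.96 Ω.
Voltage divider with the loaded lower leg: V_out = 9.45 × 34.96/(31.2 + 34.96) = 9.45 × 0.5284 = 4.994 mV.
(Unloaded it would be 5.47 mV; the load pulls it down.)

V_out ≈ 4.99 mV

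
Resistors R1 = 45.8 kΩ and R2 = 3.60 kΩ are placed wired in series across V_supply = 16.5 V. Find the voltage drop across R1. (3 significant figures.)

Total series resistance ΣR = 45.8 + 3.60 = 49.40 kΩ.
V = V_supply · R/ΣR = 16.5 × 0.9271 = 15.30 V.

V ≈ 15.3 V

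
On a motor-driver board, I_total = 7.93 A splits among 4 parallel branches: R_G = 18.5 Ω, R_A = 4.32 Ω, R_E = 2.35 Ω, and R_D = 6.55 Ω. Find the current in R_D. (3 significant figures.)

I ≈ 1.40 A

ΣG = 1/18.5 + 1/4.32 + 1/2.35 + 1/6.55 = 0.8637.
By the current-divider rule, I = I_total · G_k/ΣG = 7.93 × 0.1768 = 1.402 A.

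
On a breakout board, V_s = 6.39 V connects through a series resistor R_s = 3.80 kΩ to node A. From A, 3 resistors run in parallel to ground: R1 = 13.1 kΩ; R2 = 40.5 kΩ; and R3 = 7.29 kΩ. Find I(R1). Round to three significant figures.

I ≈ 0.256 mA

Equivalent of the parallel group: R_p = 4.198 kΩ.
V_A = 6.39 × 4.198/7.998 = 3.354 V.
I(R1) = V_A / R1 = 3.354/13.1 = 0.2560 mA.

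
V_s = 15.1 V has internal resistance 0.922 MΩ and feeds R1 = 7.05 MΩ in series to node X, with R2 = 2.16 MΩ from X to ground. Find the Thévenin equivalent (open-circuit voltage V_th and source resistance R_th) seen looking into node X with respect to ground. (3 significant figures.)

V_th ≈ 3.22 V, R_th ≈ 1.70 MΩ

R1' = 0.922 + 7.05 = 7.972 MΩ (source resistance + R1).
V_th is the unloaded tap voltage: V_s · R2/(R1'+R2) = 15.1 × 0.2132 = 3.219 V.
Zeroing V_s shorts the top of R1' to ground, so R_th = R1' ‖ R2 = 1.700 MΩ.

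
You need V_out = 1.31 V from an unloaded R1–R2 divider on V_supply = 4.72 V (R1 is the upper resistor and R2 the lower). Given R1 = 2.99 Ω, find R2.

Required fraction k = V_out/V_supply = 0.2775.
So R2 = R1 · V_out/(V_supply − V_out) = 2.99 × 1.31/(4.72 − 1.31) = 2.99 × 0.3842 = 1.149 Ω.

R2 ≈ 1.15 Ω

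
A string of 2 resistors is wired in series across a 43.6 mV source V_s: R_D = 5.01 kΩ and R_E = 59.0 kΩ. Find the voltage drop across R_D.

ΣR = 5.01 + 59.0 = 64.01 kΩ.
By the voltage-divider rule, V = 43.6 × 5.010/64.01 = 3.413 mV.

V ≈ 3.41 mV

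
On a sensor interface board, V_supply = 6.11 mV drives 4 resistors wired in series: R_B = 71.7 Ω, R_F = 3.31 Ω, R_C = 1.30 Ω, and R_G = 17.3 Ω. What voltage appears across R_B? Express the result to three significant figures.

V ≈ 4.68 mV

ΣR = 71.7 + 3.31 + 1.30 + 17.3 = 93.61 Ω.
By the voltage-divider rule, V = 6.11 × 71.70/93.61 = 4.680 mV.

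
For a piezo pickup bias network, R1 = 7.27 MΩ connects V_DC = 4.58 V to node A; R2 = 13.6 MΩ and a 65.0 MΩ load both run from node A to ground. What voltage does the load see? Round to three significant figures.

The load sits in parallel with R2, giving an effective lower resistance R2' = R2·R_L/(R2+R_L) = 11.25 MΩ.
Then V_out = V_DC · R2'/(R1 + R2') = 4.58 × 11.25/18.52 = 2.782 V.
(Unloaded it would be 2.98 V; the load pulls it down.)

V_out ≈ 2.78 V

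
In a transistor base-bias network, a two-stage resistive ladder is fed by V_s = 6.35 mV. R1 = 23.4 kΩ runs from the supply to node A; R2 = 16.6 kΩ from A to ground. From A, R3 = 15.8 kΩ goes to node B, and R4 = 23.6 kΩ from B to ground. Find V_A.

V_A ≈ 2.11 mV

The second stage (R3 + R4 = 39.40 kΩ) loads node A in parallel with R2.
R2 ‖ (R3+R4) = 11.68 kΩ.
First divider: V_A = V_s · 11.68/(23.4 + 11.68) = 2.114 mV.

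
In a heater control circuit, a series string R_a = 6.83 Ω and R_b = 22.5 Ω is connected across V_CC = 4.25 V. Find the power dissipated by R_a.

Series current I = V_CC/ΣR = 4.25/29.33 = 0.1449 A.
P(R_a) = I²·R_a = (0.1449)² × 6.83 = 0.1434 W.

P ≈ 0.143 W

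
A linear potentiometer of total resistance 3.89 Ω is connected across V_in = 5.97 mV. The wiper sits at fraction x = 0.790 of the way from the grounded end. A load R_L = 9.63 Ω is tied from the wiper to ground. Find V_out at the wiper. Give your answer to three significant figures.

V_out ≈ 4.42 mV

Lower segment x·R_p = 3.073 Ω; upper segment (1−x)·R_p = 0.8169 Ω.
Lower segment in parallel with the load: 3.073 ‖ 9.63 = 2.330 Ω.
Then V_out = V_in · 2.330/(0.8169 + 2.330) = 4.420 mV.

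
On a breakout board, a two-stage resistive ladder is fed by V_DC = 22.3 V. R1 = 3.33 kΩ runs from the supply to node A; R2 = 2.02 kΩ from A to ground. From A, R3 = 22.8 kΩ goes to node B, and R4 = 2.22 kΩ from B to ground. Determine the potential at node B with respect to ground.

V_B ≈ 0.711 V

Node A sees R2 in parallel with the series input of stage 2, R3 + R4 = 25.02 kΩ.
Effective lower resistance at A: R2 ‖ 25.02 = 1.869 kΩ.
So V_A = 22.3 × 0.3595 = 8.017 V.
Stage 2 is unloaded, so V_B = V_A · R4/(R3+R4) = 8.017 × 2.22/25.02 = 0.7113 V.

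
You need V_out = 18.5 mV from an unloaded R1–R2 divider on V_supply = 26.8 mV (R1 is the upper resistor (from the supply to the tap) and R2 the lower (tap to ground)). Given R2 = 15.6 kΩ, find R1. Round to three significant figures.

V_out/V_supply = R2/(R1+R2) = 0.6903.
So R1 = R2 · (V_supply/V_out − 1) = 15.6 × (26.8/18.5 − 1) = 15.6 × 0.4486 = 6.999 kΩ.

R1 ≈ 7.00 kΩ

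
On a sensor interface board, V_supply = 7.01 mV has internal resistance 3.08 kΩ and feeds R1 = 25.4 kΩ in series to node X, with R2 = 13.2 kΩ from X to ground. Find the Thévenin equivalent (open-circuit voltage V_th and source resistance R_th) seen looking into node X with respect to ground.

V_th ≈ 2.22 mV, R_th ≈ 9.02 kΩ

R1' = 3.08 + 25.4 = 28.48 kΩ (source resistance + R1).
Open-circuit (no load on X): V_th = V_supply · R2/(R1' + R2) = 7.01 × 13.2/(28.48 + 13.2) = 2.220 mV.
With V_supply suppressed (replaced by a short), R_th = R1' ‖ R2 = (28.48 × 13.2)/(28.48 + 13.2) = 9.020 kΩ.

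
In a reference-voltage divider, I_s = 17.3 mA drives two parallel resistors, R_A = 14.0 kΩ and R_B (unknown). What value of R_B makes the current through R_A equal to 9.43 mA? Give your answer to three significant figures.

In a two-way split, I_A/I_s = R_B/(R_A + R_B).
9.43/17.3 = R_B/(R_A + R_B) → R_B = R_A · (0.5451)/(1 − 0.5451) = 14.0 × 1.198 = 16.78 kΩ.

R_B ≈ 16.8 kΩ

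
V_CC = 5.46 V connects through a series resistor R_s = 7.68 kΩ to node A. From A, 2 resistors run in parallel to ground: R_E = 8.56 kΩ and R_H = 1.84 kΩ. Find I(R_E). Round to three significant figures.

Parallel bank: R_p = 1/(1/8.56 + 1/1.84) = 1.514 kΩ.
Node voltage V_A = V_CC · R_p/(R_s + R_p) = 5.46 × 0.1647 = 0.8993 V.
I(R_E) = V_A / R_E = 0.8993/8.56 = 0.1051 mA.

I ≈ 0.105 mA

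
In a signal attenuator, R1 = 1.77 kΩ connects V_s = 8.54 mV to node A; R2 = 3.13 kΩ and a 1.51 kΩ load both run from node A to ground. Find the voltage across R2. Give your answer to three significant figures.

The load sits in parallel with R2, giving an effective lower resistance R2' = R2·R_L/(R2+R_L) = 1.019 kΩ.
Then V_out = V_s · R2'/(R1 + R2') = 8.54 × 1.019/2.789 = 3.119 mV.

V_out ≈ 3.12 mV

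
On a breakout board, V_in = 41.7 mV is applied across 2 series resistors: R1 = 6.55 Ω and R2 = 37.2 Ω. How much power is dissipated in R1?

ΣR = 43.75 Ω → I = 41.7/43.75 = 0.9531 mA.
P = I²R = 0.9085 × 6.55 = 5.951 µW.

P ≈ 5.95 µW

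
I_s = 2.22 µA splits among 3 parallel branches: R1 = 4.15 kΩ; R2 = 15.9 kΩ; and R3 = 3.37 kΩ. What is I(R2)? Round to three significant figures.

Conductances: ΣG = 1/4.15 + 1/15.9 + 1/3.37 = 0.6006 (1/kΩ).
By the current-divider rule, I = I_s · G_k/ΣG = 2.22 × 0.1047 = 0.2325 µA.

I ≈ 0.232 µA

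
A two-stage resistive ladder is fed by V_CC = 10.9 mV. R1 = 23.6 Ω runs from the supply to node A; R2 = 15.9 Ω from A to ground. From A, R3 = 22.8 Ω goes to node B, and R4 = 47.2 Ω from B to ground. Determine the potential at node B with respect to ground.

V_B ≈ 2.60 mV

The second stage (R3 + R4 = 70.00 Ω) loads node A in parallel with R2.
R2 ‖ (R3+R4) = 12.96 Ω.
First divider: V_A = V_CC · 12.96/(23.6 + 12.96) = 3.863 mV.
Stage 2 is unloaded, so V_B = V_A · R4/(R3+R4) = 3.863 × 47.2/70.00 = 2.605 mV.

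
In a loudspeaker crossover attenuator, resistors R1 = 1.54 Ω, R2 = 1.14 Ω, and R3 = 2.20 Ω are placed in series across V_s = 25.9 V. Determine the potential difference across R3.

Total series resistance ΣR = 1.54 + 1.14 + 2.20 = 4.880 Ω.
By the voltage-divider rule, V = 25.9 × 2.200/4.880 = 11.68 V.

V ≈ 11.7 V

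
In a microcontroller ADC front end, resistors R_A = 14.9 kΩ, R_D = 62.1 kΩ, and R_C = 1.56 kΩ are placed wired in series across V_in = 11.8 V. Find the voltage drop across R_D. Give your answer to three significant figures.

Series total: ΣR = 14.9 + 62.1 + 1.56 = 78.56 kΩ.
V = V_in · R/ΣR = 11.8 × 0.7905 = 9.328 V.

V ≈ 9.33 V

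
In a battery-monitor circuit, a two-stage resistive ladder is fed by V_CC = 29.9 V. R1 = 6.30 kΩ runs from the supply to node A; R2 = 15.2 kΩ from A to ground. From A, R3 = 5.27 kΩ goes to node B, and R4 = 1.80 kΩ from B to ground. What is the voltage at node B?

V_B ≈ 3.30 V

Node A sees R2 in parallel with the series input of stage 2, R3 + R4 = 7.070 kΩ.
R2 ‖ (R3+R4) = 4.826 kΩ.
So V_A = 29.9 × 0.4337 = 12.97 V.
V_B = V_A × 0.2546 = 3.302 V.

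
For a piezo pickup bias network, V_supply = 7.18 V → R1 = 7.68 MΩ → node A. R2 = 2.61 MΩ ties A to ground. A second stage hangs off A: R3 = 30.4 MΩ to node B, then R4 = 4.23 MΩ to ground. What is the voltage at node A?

V_A ≈ 1.72 V

Node A sees R2 in parallel with the series input of stage 2, R3 + R4 = 34.63 MΩ.
Effective lower resistance at A: R2 ‖ 34.63 = 2.427 MΩ.
So V_A = 7.18 × 0.2401 = 1.724 V.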